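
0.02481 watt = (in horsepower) 3.327e-05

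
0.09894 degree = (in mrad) 1.727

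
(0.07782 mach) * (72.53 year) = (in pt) 1.718e+14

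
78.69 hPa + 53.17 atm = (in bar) 53.95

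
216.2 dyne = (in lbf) 0.000486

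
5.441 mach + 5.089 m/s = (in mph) 4156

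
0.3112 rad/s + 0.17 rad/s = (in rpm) 4.595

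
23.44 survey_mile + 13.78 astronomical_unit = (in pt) 5.844e+15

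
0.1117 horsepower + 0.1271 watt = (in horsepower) 0.1119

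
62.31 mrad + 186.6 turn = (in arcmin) 4.031e+06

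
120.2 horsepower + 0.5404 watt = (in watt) 8.963e+04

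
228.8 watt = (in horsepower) 0.3068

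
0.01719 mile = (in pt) 7.842e+04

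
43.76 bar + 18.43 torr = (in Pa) 4.378e+06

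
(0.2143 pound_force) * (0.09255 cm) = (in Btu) 8.362e-07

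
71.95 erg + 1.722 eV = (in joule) 7.195e-06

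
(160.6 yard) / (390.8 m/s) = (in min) 0.006263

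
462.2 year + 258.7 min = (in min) 2.429e+08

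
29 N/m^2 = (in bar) 0.00029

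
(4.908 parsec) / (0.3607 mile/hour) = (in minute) 1.565e+16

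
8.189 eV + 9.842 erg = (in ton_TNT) 2.352e-16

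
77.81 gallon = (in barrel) 1.853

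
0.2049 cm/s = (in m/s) 0.002049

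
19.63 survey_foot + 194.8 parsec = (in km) 6.011e+15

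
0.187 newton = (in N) 0.187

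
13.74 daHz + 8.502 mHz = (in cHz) 1.374e+04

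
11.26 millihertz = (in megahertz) 1.126e-08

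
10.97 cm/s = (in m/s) 0.1097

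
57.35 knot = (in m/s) 29.5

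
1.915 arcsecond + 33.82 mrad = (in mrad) 33.83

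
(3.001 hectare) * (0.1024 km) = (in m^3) 3.073e+06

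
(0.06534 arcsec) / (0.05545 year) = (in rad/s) 1.812e-13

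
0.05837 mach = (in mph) 44.46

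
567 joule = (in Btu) 0.5374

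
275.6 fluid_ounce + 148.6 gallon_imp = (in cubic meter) 0.6837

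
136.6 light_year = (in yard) 1.413e+18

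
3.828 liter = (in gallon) 1.011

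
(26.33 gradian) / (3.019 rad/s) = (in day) 1.586e-06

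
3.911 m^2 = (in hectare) 0.0003911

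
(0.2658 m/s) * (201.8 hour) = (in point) 5.474e+08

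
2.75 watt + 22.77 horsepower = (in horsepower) 22.77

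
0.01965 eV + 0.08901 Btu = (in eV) 5.861e+20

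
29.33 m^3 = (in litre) 2.933e+04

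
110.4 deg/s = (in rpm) 18.4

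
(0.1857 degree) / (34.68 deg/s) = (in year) 1.698e-10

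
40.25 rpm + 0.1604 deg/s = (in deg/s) 241.7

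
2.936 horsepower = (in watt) 2189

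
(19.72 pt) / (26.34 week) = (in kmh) 1.572e-09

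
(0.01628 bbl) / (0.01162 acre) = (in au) 3.679e-16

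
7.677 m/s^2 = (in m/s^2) 7.677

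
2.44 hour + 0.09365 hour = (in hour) 2.534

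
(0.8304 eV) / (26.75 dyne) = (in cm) 4.974e-14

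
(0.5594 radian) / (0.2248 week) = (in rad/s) 4.114e-06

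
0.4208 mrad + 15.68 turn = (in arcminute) 3.387e+05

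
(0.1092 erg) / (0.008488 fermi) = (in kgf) 1.312e+08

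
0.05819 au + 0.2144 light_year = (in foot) 6.655e+15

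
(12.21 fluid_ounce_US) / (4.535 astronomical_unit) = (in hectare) 5.323e-20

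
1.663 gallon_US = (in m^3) 0.006295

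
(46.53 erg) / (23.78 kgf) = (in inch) 7.855e-07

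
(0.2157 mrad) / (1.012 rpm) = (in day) 2.356e-08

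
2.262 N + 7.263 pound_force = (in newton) 34.57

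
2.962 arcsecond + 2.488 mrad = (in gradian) 0.1593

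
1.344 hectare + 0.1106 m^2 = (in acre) 3.321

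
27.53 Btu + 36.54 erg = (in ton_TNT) 6.942e-06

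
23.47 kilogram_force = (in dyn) 2.302e+07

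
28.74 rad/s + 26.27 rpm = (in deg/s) 1804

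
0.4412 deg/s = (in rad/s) 0.0077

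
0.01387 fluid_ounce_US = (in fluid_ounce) 0.01387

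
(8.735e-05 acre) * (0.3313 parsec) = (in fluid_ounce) 1.222e+20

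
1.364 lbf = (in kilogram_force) 0.6187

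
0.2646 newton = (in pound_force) 0.05948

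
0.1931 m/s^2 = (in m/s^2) 0.1931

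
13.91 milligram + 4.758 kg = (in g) 4758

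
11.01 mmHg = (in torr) 11.01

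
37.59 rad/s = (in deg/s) 2154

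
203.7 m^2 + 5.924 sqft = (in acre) 0.05047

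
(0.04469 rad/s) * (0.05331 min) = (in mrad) 142.9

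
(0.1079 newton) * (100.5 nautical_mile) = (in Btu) 19.04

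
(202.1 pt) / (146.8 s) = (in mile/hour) 0.001086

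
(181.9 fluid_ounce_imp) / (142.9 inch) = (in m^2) 0.001424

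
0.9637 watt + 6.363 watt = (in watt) 7.327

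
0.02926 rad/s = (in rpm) 0.2794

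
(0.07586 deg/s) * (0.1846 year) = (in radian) 7708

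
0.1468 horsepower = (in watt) 109.5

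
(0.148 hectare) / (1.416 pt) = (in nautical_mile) 1600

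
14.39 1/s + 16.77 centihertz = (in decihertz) 145.6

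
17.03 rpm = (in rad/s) 1.783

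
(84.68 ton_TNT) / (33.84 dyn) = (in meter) 1.047e+15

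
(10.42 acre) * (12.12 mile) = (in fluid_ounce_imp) 2.895e+13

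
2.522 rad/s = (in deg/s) 144.5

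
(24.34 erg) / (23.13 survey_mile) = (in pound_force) 1.47e-11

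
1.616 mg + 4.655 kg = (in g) 4655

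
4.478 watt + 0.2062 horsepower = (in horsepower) 0.2122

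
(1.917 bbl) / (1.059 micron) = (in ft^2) 3.098e+06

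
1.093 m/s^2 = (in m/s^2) 1.093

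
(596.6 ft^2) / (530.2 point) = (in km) 0.2963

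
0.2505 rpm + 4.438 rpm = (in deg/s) 28.13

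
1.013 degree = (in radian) 0.01768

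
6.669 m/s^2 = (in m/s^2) 6.669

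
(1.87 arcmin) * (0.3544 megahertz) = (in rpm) 1841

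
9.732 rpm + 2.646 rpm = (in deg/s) 74.27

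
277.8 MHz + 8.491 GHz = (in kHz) 8.769e+06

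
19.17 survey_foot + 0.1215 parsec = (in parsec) 0.1215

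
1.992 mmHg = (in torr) 1.992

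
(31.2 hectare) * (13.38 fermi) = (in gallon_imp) 9.183e-07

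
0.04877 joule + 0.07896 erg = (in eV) 3.044e+17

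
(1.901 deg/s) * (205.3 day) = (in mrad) 5.885e+08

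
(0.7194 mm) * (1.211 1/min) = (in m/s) 1.452e-05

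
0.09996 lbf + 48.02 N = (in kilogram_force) 4.942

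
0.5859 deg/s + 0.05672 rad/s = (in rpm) 0.6393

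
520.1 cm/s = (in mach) 0.01527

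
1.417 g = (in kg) 0.001417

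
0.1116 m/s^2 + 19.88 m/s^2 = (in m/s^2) 19.99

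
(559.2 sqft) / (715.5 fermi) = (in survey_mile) 4.512e+10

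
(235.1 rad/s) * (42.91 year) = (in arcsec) 6.562e+16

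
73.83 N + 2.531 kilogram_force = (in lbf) 22.18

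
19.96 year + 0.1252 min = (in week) 1041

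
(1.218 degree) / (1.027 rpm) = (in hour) 5.491e-05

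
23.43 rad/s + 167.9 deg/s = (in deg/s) 1510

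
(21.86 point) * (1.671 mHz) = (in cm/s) 0.001289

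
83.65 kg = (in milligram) 8.365e+07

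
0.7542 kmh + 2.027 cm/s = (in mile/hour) 0.514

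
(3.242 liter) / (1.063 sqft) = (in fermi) 3.283e+13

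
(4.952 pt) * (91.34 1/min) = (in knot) 0.00517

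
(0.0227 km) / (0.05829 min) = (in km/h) 23.37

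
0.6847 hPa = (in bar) 0.0006847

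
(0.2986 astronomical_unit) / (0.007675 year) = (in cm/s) 1.846e+07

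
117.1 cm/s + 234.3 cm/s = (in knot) 6.831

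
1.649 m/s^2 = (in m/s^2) 1.649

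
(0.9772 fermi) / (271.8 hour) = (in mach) 2.933e-24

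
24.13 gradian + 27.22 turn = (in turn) 27.28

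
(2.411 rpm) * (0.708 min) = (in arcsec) 2.212e+06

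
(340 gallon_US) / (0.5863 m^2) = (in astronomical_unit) 1.467e-11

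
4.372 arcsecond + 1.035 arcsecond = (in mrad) 0.02621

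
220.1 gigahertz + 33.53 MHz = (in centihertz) 2.201e+13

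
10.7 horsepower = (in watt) 7979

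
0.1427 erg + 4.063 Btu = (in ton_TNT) 1.025e-06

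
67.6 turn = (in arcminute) 1.46e+06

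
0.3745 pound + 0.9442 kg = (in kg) 1.114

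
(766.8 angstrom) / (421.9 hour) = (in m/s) 5.049e-14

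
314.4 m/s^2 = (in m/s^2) 314.4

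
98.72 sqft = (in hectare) 0.0009171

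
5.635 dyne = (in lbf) 1.267e-05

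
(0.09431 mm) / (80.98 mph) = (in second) 2.605e-06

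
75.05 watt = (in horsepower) 0.1006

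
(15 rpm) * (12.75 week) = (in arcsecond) 2.498e+12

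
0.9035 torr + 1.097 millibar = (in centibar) 0.2302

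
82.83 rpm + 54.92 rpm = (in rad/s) 14.43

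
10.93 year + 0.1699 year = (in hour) 9.724e+04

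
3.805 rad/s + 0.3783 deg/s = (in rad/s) 3.812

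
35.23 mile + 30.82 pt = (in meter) 5.67e+04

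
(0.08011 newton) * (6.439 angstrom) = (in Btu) 4.889e-14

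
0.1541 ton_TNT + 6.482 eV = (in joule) 6.448e+08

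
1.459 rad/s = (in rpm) 13.93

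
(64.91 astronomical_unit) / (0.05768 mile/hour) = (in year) 1.194e+07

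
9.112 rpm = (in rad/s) 0.9542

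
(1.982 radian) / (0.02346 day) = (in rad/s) 0.0009778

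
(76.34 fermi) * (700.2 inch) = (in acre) 3.355e-16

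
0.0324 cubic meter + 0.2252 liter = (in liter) 32.63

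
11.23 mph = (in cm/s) 502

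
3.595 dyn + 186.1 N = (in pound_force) 41.84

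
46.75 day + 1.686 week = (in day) 58.55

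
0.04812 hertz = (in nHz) 4.812e+07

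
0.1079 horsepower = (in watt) 80.46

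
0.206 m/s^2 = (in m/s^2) 0.206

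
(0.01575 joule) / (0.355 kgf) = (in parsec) 1.466e-19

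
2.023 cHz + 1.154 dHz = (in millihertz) 135.6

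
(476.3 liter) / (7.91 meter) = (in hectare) 6.021e-06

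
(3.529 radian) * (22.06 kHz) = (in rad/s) 7.785e+04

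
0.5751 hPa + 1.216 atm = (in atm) 1.217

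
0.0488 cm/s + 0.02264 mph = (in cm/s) 1.061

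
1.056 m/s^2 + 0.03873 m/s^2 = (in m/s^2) 1.095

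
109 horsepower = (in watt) 8.128e+04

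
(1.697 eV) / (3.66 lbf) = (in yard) 1.826e-20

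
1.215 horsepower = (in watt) 906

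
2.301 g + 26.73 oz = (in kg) 0.7601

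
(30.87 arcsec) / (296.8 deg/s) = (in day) 3.344e-10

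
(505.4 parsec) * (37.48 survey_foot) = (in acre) 4.402e+16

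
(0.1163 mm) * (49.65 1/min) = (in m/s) 9.624e-05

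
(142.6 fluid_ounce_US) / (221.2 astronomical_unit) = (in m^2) 1.274e-16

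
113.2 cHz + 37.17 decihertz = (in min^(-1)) 290.9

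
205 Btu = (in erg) 2.163e+12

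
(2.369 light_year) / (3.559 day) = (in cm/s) 7.289e+12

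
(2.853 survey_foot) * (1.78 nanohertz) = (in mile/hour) 3.463e-09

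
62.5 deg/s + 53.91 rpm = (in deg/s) 386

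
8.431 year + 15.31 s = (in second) 2.659e+08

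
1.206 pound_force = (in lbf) 1.206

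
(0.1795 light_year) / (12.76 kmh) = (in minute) 7.985e+12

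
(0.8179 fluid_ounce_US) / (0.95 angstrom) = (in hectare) 25.46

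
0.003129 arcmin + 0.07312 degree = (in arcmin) 4.39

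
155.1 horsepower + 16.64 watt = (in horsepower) 155.1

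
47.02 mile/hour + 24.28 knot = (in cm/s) 3351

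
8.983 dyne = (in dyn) 8.983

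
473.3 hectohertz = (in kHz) 47.33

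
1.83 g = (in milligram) 1830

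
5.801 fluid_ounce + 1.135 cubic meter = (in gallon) 299.9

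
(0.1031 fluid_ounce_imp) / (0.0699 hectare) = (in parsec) 1.358e-25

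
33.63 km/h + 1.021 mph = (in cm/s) 979.8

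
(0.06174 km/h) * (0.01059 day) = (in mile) 0.00975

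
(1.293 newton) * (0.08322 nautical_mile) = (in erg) 1.993e+09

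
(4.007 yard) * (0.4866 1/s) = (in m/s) 1.783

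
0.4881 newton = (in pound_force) 0.1097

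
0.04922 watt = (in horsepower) 6.601e-05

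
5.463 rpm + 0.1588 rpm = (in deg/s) 33.73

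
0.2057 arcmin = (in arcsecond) 12.34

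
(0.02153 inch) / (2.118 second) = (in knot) 0.0005019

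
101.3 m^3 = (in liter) 1.013e+05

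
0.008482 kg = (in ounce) 0.2992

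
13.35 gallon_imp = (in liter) 60.69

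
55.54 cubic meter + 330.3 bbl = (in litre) 1.081e+05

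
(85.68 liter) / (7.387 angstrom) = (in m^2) 1.16e+08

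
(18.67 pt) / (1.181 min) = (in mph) 0.0002079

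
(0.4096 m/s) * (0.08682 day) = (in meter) 3073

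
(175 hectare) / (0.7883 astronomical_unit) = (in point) 0.04206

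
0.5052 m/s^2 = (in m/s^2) 0.5052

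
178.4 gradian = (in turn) 0.446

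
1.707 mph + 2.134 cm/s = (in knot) 1.525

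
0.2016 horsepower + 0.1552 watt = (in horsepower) 0.2018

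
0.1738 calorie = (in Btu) 0.0006892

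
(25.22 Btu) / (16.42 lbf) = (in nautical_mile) 0.1967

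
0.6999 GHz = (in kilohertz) 6.999e+05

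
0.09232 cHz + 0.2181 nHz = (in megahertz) 9.232e-10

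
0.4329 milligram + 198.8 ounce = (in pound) 12.43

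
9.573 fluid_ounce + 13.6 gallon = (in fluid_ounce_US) 1750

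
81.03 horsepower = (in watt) 6.042e+04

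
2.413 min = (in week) 0.0002394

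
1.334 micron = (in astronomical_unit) 8.917e-18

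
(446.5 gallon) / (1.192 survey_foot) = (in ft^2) 50.07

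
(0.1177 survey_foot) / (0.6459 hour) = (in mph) 3.451e-05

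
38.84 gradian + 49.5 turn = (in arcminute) 1.071e+06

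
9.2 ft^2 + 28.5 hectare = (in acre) 70.43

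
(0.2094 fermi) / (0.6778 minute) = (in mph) 1.152e-17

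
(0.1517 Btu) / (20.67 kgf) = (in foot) 2.591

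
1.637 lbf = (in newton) 7.282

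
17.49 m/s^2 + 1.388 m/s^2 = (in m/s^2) 18.88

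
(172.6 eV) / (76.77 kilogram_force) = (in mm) 3.673e-17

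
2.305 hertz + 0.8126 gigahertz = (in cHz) 8.126e+10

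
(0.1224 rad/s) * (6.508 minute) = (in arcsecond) 9.858e+06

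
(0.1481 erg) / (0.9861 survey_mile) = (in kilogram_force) 9.516e-13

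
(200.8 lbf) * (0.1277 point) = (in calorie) 0.009617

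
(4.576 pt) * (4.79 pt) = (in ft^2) 2.936e-05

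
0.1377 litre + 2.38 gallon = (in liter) 9.147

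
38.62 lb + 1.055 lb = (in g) 1.8e+04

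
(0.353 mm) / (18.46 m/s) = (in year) 6.064e-13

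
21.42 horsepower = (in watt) 1.597e+04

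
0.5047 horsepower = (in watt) 376.4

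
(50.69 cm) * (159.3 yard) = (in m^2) 73.84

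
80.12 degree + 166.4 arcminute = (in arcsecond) 2.984e+05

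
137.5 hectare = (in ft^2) 1.48e+07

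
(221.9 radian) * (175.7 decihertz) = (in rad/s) 3899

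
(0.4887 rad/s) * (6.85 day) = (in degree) 1.657e+07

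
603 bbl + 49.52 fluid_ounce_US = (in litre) 9.587e+04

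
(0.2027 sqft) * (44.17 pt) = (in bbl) 0.001846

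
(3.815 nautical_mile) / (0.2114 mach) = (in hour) 0.02727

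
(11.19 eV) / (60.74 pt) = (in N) 8.367e-17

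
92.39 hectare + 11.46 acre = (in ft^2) 1.044e+07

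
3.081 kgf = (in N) 30.21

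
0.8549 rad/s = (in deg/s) 48.98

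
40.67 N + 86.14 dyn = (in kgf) 4.147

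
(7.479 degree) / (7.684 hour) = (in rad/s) 4.719e-06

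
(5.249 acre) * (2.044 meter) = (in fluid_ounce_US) 1.468e+09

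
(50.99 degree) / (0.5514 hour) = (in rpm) 0.004281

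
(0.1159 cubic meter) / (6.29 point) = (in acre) 0.01291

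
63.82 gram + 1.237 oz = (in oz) 3.488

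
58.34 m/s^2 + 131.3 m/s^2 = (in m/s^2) 189.6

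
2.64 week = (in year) 0.05063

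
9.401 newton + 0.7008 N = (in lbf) 2.271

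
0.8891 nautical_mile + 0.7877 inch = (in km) 1.647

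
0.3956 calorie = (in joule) 1.655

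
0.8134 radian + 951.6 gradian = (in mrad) 1.576e+04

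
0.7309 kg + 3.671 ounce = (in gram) 835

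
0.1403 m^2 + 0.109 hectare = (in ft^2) 1.173e+04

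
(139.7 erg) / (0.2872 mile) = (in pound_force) 6.795e-09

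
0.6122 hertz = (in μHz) 6.122e+05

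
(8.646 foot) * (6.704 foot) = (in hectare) 0.0005385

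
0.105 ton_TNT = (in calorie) 1.05e+08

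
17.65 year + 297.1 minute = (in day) 6442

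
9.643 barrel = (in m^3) 1.533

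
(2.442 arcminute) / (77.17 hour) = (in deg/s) 1.465e-07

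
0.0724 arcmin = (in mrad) 0.02106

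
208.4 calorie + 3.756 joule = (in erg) 8.757e+09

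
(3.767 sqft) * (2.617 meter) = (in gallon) 241.9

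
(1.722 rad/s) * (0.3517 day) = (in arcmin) 1.799e+08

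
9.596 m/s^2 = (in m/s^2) 9.596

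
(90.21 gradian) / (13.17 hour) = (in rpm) 0.0002854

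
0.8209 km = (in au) 5.487e-09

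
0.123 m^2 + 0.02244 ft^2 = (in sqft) 1.346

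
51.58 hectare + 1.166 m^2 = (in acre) 127.5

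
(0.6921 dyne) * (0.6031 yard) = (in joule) 3.817e-06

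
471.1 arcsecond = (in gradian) 0.1454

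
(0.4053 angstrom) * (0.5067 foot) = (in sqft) 6.738e-11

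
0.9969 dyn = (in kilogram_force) 1.017e-06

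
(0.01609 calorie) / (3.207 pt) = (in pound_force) 13.38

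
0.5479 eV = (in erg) 8.778e-13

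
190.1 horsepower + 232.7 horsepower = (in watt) 3.153e+05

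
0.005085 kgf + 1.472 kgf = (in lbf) 3.256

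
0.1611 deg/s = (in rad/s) 0.002812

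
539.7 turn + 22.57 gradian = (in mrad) 3.391e+06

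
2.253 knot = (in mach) 0.003404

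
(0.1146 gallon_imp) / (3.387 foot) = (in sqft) 0.005432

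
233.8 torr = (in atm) 0.3076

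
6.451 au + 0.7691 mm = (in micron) 9.651e+17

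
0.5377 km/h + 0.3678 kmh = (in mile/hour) 0.5627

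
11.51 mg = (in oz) 0.000406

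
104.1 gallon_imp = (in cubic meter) 0.4732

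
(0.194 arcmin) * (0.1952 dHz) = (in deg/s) 6.311e-05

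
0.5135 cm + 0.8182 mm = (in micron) 5953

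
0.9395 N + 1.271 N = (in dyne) 2.21e+05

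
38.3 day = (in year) 0.1049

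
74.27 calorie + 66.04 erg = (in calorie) 74.27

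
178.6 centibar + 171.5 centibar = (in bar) 3.501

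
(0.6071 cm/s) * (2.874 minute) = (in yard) 1.145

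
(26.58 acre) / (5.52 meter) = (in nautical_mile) 10.52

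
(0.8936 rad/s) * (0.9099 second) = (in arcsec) 1.677e+05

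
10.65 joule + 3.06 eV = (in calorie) 2.545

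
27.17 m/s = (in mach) 0.07979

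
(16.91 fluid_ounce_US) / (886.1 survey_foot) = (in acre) 4.575e-10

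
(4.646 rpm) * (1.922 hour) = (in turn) 535.8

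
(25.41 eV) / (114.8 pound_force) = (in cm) 7.972e-19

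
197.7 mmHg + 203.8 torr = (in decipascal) 5.353e+05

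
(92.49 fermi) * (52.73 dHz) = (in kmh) 1.756e-12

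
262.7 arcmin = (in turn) 0.01216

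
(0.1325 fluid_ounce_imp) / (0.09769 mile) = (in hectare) 2.395e-12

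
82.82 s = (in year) 2.626e-06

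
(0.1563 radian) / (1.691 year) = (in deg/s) 1.679e-07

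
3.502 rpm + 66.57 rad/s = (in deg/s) 3835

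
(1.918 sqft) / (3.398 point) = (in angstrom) 1.486e+12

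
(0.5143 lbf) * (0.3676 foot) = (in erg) 2.563e+06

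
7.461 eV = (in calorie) 2.857e-19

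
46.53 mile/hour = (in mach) 0.06109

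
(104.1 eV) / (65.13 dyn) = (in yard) 2.801e-14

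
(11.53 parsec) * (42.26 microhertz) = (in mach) 4.416e+10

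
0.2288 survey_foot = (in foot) 0.2288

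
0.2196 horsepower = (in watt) 163.8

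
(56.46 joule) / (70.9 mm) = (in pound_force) 179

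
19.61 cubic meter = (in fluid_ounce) 6.631e+05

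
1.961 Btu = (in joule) 2069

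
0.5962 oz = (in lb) 0.03726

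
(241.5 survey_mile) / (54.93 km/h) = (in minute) 424.5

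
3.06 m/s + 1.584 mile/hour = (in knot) 7.325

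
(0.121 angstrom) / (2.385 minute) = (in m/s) 8.456e-14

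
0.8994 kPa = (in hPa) 8.994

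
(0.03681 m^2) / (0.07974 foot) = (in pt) 4293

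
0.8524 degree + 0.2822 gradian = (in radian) 0.01931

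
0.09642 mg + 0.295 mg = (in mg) 0.3914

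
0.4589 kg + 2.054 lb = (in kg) 1.391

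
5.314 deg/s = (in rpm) 0.8857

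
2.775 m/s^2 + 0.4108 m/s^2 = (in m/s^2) 3.186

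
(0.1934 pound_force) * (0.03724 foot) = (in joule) 0.009765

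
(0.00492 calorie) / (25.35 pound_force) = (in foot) 0.0005989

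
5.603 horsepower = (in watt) 4178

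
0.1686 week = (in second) 1.02e+05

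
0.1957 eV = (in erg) 3.135e-13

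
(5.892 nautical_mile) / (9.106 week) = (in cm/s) 0.1981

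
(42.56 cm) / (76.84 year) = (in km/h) 6.323e-10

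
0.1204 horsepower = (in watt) 89.78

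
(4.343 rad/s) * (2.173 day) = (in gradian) 5.191e+07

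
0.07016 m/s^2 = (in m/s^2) 0.07016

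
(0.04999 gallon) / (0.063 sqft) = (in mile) 2.009e-05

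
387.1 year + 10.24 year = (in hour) 3.481e+06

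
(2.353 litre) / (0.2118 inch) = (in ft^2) 4.708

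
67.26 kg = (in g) 6.726e+04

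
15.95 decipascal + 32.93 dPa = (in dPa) 48.88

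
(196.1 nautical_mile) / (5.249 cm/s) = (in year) 0.2194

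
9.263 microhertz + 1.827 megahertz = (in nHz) 1.827e+15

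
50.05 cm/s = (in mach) 0.00147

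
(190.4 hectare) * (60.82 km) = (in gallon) 3.059e+13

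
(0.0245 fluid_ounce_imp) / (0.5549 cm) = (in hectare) 1.254e-08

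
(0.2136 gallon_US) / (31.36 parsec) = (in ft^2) 8.994e-21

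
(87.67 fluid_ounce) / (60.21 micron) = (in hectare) 0.004306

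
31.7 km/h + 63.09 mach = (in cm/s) 2.149e+06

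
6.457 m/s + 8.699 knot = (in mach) 0.03211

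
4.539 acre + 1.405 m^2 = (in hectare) 1.837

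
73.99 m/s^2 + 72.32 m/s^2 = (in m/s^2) 146.3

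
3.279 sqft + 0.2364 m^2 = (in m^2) 0.541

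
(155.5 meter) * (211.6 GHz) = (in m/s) 3.29e+13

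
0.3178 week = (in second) 1.922e+05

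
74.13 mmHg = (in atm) 0.09754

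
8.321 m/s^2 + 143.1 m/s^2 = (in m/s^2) 151.4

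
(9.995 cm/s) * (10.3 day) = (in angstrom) 8.895e+14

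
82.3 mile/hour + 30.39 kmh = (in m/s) 45.23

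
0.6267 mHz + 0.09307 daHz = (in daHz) 0.09313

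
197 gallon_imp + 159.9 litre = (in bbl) 6.639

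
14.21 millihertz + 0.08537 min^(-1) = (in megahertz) 1.563e-08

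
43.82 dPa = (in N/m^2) 4.382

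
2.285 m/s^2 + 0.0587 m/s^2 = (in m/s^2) 2.344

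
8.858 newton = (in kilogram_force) 0.9033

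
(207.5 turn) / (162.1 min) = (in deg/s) 7.68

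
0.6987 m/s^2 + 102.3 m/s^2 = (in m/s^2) 103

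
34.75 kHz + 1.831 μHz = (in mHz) 3.475e+07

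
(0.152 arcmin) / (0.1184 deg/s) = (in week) 3.538e-08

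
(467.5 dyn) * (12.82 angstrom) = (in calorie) 1.432e-12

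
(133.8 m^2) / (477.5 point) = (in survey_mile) 0.4936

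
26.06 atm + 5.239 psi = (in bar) 26.77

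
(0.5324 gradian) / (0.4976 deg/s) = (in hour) 0.0002675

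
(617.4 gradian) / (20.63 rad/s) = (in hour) 0.0001306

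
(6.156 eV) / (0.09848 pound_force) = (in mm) 2.252e-15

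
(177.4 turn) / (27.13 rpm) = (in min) 6.539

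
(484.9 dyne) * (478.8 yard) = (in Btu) 0.002012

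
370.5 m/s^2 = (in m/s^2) 370.5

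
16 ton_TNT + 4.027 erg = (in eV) 4.178e+29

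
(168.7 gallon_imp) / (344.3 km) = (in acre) 5.504e-10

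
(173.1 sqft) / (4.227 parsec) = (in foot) 4.045e-16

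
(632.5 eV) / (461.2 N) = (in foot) 7.209e-19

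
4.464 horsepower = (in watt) 3329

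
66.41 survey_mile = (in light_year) 1.13e-11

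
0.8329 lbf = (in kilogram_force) 0.3778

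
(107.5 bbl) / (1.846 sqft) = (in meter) 99.66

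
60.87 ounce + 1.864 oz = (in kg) 1.778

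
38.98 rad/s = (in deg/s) 2233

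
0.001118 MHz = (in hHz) 11.18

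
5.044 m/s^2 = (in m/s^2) 5.044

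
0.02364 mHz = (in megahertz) 2.364e-11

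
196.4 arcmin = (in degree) 3.273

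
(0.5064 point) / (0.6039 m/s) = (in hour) 8.217e-08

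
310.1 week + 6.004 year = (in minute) 6.282e+06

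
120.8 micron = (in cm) 0.01208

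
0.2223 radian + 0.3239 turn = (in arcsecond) 4.656e+05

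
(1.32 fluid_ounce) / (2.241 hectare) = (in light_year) 1.841e-25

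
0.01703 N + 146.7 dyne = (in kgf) 0.001886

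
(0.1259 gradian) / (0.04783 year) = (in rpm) 1.252e-08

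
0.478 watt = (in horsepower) 0.000641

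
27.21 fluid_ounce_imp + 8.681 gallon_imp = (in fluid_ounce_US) 1361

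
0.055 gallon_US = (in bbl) 0.00131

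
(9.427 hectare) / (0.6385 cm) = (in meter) 1.476e+07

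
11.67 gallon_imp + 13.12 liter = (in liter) 66.17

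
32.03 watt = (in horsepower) 0.04295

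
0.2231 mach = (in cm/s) 7597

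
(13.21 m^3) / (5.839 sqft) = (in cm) 2435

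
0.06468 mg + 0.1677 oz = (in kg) 0.004754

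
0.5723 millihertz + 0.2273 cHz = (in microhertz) 2845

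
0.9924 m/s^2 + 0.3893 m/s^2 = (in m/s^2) 1.382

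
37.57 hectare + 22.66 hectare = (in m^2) 6.023e+05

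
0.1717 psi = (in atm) 0.01168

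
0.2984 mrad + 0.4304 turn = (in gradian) 172.2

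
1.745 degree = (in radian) 0.03046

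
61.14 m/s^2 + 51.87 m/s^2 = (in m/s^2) 113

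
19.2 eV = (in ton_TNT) 7.352e-28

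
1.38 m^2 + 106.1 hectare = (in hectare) 106.1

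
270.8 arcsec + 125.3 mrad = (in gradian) 8.06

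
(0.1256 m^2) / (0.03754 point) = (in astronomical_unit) 6.34e-08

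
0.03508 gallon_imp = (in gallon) 0.04213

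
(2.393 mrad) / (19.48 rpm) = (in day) 1.358e-08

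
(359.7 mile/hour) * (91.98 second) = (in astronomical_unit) 9.887e-08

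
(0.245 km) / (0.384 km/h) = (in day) 0.02658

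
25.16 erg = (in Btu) 2.385e-09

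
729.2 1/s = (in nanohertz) 7.292e+11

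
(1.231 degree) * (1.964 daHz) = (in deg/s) 24.18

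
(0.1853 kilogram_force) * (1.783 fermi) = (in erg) 3.24e-08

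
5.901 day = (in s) 5.098e+05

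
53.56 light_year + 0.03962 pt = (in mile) 3.149e+14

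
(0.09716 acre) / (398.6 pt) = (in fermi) 2.796e+18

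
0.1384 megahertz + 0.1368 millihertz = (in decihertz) 1.384e+06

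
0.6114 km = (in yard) 668.6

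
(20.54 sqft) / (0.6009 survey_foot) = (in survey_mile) 0.006474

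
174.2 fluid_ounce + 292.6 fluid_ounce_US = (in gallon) 3.647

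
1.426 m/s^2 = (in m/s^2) 1.426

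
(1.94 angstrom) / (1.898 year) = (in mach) 9.519e-21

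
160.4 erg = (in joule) 1.604e-05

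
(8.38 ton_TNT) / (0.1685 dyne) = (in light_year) 2.199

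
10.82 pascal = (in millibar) 0.1082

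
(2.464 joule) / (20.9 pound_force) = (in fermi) 2.65e+13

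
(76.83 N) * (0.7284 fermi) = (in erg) 5.596e-07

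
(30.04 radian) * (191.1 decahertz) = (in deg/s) 3.289e+06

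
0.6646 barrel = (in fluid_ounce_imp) 3719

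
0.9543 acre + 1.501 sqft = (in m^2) 3862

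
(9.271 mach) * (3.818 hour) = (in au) 0.00029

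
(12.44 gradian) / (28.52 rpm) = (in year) 2.075e-09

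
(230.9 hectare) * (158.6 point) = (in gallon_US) 3.413e+07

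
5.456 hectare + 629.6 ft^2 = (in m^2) 5.462e+04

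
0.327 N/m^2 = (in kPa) 0.000327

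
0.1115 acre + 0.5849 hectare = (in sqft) 6.782e+04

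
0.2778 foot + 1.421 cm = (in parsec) 3.205e-18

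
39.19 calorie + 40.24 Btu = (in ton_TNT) 1.019e-05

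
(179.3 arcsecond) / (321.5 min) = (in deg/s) 2.582e-06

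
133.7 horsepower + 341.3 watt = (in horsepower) 134.2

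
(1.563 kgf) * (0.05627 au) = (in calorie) 3.084e+10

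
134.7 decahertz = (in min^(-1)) 8.082e+04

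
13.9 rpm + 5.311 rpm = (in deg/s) 115.3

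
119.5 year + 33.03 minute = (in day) 4.362e+04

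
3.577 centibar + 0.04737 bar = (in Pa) 8314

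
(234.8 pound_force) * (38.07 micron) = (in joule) 0.03976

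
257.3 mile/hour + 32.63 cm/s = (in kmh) 415.3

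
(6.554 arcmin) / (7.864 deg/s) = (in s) 0.01389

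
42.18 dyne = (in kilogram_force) 4.301e-05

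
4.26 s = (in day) 4.931e-05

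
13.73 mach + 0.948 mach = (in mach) 14.68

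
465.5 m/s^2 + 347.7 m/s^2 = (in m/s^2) 813.2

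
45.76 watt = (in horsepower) 0.06137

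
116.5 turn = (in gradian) 4.66e+04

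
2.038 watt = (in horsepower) 0.002733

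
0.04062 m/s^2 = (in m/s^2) 0.04062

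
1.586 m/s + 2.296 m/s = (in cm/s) 388.2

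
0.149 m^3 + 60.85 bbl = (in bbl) 61.79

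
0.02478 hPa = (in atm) 2.446e-05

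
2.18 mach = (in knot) 1443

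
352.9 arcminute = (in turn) 0.01634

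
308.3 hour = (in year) 0.03519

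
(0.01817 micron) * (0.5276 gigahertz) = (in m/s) 9.586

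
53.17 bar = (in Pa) 5.317e+06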